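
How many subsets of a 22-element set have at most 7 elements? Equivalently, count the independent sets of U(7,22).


Independent sets of U(7,22) are all subsets of size <= 7.
Count = (22 choose 0) + (22 choose 1) + (22 choose 2) + (22 choose 3) + (22 choose 4) + (22 choose 5) + (22 choose 6) + (22 choose 7)
     = 1 + 22 + 231 + 1540 + 7315 + 26334 + 74613 + 170544
     = 280600.

280600


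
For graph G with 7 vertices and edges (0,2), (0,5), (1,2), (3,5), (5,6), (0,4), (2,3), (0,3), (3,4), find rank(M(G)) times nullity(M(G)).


r(M) = |V| - c = 7 - 1 = 6.
nullity = |E| - r(M) = 9 - 6 = 3.
Product = 6 * 3 = 18.

18


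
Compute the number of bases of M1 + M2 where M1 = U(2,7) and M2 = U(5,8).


Bases of a direct sum M1 + M2: |B| = |B(M1)| * |B(M2)|.
|B(U(2,7))| = C(7,2) = 21.
|B(U(5,8))| = C(8,5) = 56.
Total bases = 21 * 56 = 1176.

1176


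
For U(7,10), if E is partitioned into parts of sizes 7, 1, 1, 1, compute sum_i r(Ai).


r(Ai) = min(|Ai|, 7) for each part.
Sum = min(7,7) + min(1,7) + min(1,7) + min(1,7)
    = 7 + 1 + 1 + 1
    = 10.

10


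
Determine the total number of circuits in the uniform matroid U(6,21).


In U(6,21), circuits are the (7)-element subsets.
Any set of 7 elements is dependent, and removing any one element gives
an independent set of size 6, so it is a minimal dependent set.
Number of circuits = (21 choose 7) = 116280.

116280


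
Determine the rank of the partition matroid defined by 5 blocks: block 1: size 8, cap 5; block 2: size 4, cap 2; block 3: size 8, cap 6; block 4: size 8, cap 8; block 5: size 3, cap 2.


Rank of a partition matroid = sum of min(|Si|, ci) for each block.
= min(8,5) + min(4,2) + min(8,6) + min(8,8) + min(3,2)
= 5 + 2 + 6 + 8 + 2
= 23.

23


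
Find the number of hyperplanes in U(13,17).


Hyperplanes of U(13,17) are flats of rank 12.
In a uniform matroid, these are exactly the (12)-element subsets.
Count = (17 choose 12) = 6188.

6188


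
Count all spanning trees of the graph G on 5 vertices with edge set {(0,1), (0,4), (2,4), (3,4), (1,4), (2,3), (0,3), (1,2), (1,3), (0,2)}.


By Kirchhoff's matrix tree theorem, the number of spanning trees equals
the determinant of any cofactor of the Laplacian matrix L.
G has 5 vertices and 10 edges.
Computing the (4 x 4) cofactor determinant gives 125.

125


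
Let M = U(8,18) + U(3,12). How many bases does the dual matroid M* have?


(M1+M2)* = M1* + M2*.
M1* = U(10,18), bases: C(18,10) = 43758.
M2* = U(9,12), bases: C(12,9) = 220.
|B(M*)| = 43758 * 220 = 9626760.

9626760


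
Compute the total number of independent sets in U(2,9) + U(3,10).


For a direct sum, |I(M1+M2)| = |I(M1)| * |I(M2)|.
|I(U(2,9))| = sum C(9,k) for k=0..2 = 46.
|I(U(3,10))| = sum C(10,k) for k=0..3 = 176.
Total = 46 * 176 = 8096.

8096


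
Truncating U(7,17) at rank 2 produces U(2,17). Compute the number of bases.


Truncating U(7,17) to rank 2 gives U(2,17).
Bases of U(2,17) are all 2-element subsets of 17 elements.
Number of bases = (17 choose 2) = 136.

136


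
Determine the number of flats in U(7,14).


Flats of U(7,14): every subset of size < 7 is a flat, plus E itself.
Count = (14 choose 0) + (14 choose 1) + (14 choose 2) + (14 choose 3) + (14 choose 4) + (14 choose 5) + (14 choose 6) + 1
     = 1 + 14 + 91 + 364 + 1001 + 2002 + 3003 + 1
     = 6477.

6477


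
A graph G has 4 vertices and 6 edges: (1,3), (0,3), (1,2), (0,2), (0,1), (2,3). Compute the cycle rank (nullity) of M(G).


Cycle rank (nullity) = |E| - r(M) = |E| - (|V| - c).
|E| = 6, |V| = 4, c = 1.
Nullity = 6 - (4 - 1) = 6 - 3 = 3.

3


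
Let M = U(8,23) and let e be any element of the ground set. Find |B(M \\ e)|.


Deleting e from U(8,23) gives U(8,22) since n > r.
Bases of U(8,22) = C(22,8) = 22! / (8! * 14!) = 319770.

319770


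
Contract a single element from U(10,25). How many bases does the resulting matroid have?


Contracting e from U(10,25) gives U(9,24).
Bases of U(9,24) = C(24,9) = 24! / (9! * 15!) = 1307504.

1307504


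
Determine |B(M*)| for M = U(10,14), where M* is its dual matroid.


The dual of U(r,n) is U(n-r, n) = U(4,14).
Bases of U(4,14) are all (4)-element subsets.
|B(M*)| = (14 choose 4) = 1001.

1001


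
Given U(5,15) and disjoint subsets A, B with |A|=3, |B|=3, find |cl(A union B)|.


|A union B| = 3 + 3 = 6 (disjoint).
In U(5,15), cl(S) = S if |S| < 5, else cl(S) = E.
Since 6 >= 5, cl(A union B) = E.
|cl(A union B)| = 15.

15


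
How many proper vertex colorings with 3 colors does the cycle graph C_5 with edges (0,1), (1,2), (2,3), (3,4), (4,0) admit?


P(C_5, k) = (k-1)^5 + (-1)^5*(k-1).
P(3) = (2)^5 - 2
= 32 - 2 = 30.

30


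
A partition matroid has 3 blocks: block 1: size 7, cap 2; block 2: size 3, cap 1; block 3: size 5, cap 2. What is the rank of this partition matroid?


Rank of a partition matroid = sum of min(|Si|, ci) for each block.
= min(7,2) + min(3,1) + min(5,2)
= 2 + 1 + 2
= 5.

5


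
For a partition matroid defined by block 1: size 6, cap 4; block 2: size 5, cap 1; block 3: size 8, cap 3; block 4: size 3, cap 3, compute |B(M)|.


A basis picks exactly ci elements from block i.
Number of bases = product of C(|Si|, ci).
= C(6,4) * C(5,1) * C(8,3) * C(3,3)
= 15 * 5 * 56 * 1
= 4200.

4200


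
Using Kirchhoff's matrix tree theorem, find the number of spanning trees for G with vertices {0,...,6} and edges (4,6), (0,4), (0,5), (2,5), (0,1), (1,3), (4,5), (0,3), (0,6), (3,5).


By Kirchhoff's matrix tree theorem, the number of spanning trees equals
the determinant of any cofactor of the Laplacian matrix L.
G has 7 vertices and 10 edges.
Computing the (6 x 6) cofactor determinant gives 55.

55


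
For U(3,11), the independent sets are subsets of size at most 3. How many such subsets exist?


Independent sets of U(3,11) are all subsets of size <= 3.
Count = (11 choose 0) + (11 choose 1) + (11 choose 2) + (11 choose 3)
     = 1 + 11 + 55 + 165
     = 232.

232


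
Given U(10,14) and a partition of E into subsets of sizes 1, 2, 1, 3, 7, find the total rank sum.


r(Ai) = min(|Ai|, 10) for each part.
Sum = min(1,10) + min(2,10) + min(1,10) + min(3,10) + min(7,10)
    = 1 + 2 + 1 + 3 + 7
    = 14.

14


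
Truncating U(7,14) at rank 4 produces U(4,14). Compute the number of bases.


Truncating U(7,14) to rank 4 gives U(4,14).
Bases of U(4,14) are all 4-element subsets of 14 elements.
Number of bases = C(14,4) = 14! / (4! * 10!) = 1001.

1001


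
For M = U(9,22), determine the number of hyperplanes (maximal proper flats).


Hyperplanes of U(9,22) are flats of rank 8.
In a uniform matroid, these are exactly the (8)-element subsets.
Count = C(22,8) = 22! / (8! * 14!) = 319770.

319770


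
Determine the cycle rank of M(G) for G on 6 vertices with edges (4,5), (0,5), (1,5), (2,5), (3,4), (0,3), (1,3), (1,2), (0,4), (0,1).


Cycle rank (nullity) = |E| - r(M) = |E| - (|V| - c).
|E| = 10, |V| = 6, c = 1.
Nullity = 10 - (6 - 1) = 10 - 5 = 5.

5


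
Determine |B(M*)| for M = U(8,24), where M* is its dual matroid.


The dual of U(r,n) is U(n-r, n) = U(16,24).
Bases of U(16,24) are all (16)-element subsets.
|B(M*)| = C(24,16) = 735471.

735471


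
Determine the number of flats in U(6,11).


Flats of U(6,11): every subset of size < 6 is a flat, plus E itself.
Count = (11 choose 0) + (11 choose 1) + (11 choose 2) + (11 choose 3) + (11 choose 4) + (11 choose 5) + 1
     = 1 + 11 + 55 + 165 + 330 + 462 + 1
     = 1025.

1025


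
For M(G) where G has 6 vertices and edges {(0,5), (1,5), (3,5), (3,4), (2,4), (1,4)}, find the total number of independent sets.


An independent set in a graphic matroid is an acyclic edge subset.
G has 6 vertices and 6 edges.
Enumerate all 2^6 = 64 subsets, checking for acyclicity.
Total independent sets = 60.

60


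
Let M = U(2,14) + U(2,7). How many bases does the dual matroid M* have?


(M1+M2)* = M1* + M2*.
M1* = U(12,14), bases: C(14,12) = 91.
M2* = U(5,7), bases: C(7,5) = 21.
|B(M*)| = 91 * 21 = 1911.

1911


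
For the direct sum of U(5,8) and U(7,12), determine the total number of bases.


Bases of a direct sum M1 + M2: |B| = |B(M1)| * |B(M2)|.
|B(U(5,8))| = C(8,5) = 56.
|B(U(7,12))| = C(12,7) = 792.
Total bases = 56 * 792 = 44352.

44352


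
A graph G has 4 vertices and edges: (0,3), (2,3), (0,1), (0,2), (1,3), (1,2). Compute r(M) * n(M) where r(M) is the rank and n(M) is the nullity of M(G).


r(M) = |V| - c = 4 - 1 = 3.
nullity = |E| - r(M) = 6 - 3 = 3.
Product = 3 * 3 = 9.

9


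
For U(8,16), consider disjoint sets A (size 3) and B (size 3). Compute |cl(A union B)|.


|A union B| = 3 + 3 = 6 (disjoint).
In U(8,16), cl(S) = S if |S| < 8, else cl(S) = E.
Since 6 < 8, cl(A union B) = A union B.
|cl(A union B)| = 6.

6


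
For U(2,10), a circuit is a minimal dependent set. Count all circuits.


In U(2,10), circuits are the (3)-element subsets.
Any set of 3 elements is dependent, and removing any one element gives
an independent set of size 2, so it is a minimal dependent set.
Number of circuits = (10 choose 3) = 120.

120


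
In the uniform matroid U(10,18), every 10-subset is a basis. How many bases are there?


Bases of U(10,18) are all 10-element subsets of the 18-element ground set.
Number of bases = C(18,10).
C(18,10) = 43758.

43758


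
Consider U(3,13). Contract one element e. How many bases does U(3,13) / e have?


Contracting e from U(3,13) gives U(2,12).
Bases of U(2,12) = C(12,2) = (12 * 11) / (1 * 2) = 66.

66


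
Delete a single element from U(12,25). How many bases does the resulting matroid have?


Deleting e from U(12,25) gives U(12,24) since n > r.
Bases of U(12,24) = C(24,12) = 24! / (12! * 12!) = 2704156.

2704156


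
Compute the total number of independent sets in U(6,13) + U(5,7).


For a direct sum, |I(M1+M2)| = |I(M1)| * |I(M2)|.
|I(U(6,13))| = sum C(13,k) for k=0..6 = 4096.
|I(U(5,7))| = sum C(7,k) for k=0..5 = 120.
Total = 4096 * 120 = 491520.

491520


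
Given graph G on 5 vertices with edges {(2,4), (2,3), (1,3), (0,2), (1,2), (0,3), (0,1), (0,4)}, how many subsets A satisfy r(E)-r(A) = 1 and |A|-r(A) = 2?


R(x,y) = sum over A in 2^E of x^(r(E)-r(A)) * y^(|A|-r(A)).
G has 5 vertices, 8 edges. r(E) = 4.
Enumerate all 2^8 = 256 subsets.
Count subsets with r(E)-r(A)=1 and |A|-r(A)=2: 8.

8


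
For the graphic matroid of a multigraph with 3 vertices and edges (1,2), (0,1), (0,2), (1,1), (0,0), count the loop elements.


In a graphic matroid, a loop is a self-loop edge (u,u) with rank 0.
Examining all 5 edges for self-loops...
Self-loops found: (1,1), (0,0)
Number of loops = 2.

2


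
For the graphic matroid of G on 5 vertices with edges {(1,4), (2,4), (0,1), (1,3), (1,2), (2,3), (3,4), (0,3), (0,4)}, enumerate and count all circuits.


A circuit in a graphic matroid = edge set of a simple cycle.
G has 5 vertices and 9 edges.
Enumerating all minimal edge subsets forming cycles...
Total circuits found: 22.

22


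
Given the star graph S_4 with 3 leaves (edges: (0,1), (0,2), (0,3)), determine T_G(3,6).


A star on 4 vertices is a tree with 3 edges.
T(x,y) = x^(3) for any tree.
T(3,6) = 3^3 = 27.

27


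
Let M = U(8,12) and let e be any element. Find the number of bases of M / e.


Contracting e from U(8,12) gives U(7,11).
Bases of U(7,11) = C(11,7) = 330.

330


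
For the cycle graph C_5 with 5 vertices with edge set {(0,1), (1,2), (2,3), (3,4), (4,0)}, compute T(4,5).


T(C_5; x,y) = x + x^2 + ... + x^(4) + y.
T(4,5) = 4^1 + 4^2 + 4^3 + 4^4 + 5
= 4 + 16 + 64 + 256 + 5
= 345.

345


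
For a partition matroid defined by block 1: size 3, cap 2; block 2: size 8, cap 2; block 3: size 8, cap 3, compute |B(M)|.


A basis picks exactly ci elements from block i.
Number of bases = product of C(|Si|, ci).
= C(3,2) * C(8,2) * C(8,3)
= 3 * 28 * 56
= 4704.

4704


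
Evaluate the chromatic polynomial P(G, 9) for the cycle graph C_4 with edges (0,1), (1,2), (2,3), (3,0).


P(C_4, k) = (k-1)^4 + (-1)^4*(k-1).
P(9) = (8)^4 + 8
= 4096 + 8 = 4104.

4104


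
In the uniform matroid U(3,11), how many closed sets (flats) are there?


Flats of U(3,11): every subset of size < 3 is a flat, plus E itself.
Count = (11 choose 0) + (11 choose 1) + (11 choose 2) + 1
     = 1 + 11 + 55 + 1
     = 68.

68


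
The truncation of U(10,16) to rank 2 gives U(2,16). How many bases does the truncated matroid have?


Truncating U(10,16) to rank 2 gives U(2,16).
Bases of U(2,16) are all 2-element subsets of 16 elements.
Number of bases = C(16,2) = (16 * 15) / (1 * 2) = 120.

120


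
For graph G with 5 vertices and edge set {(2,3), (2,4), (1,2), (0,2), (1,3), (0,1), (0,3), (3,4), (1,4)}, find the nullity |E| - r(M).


Cycle rank (nullity) = |E| - r(M) = |E| - (|V| - c).
|E| = 9, |V| = 5, c = 1.
Nullity = 9 - (5 - 1) = 9 - 4 = 5.

5


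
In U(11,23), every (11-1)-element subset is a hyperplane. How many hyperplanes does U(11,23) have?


Hyperplanes of U(11,23) are flats of rank 10.
In a uniform matroid, these are exactly the (10)-element subsets.
Count = C(23,10) = 23! / (10! * 13!) = 1144066.

1144066


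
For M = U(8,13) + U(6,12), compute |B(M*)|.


(M1+M2)* = M1* + M2*.
M1* = U(5,13), bases: C(13,5) = 1287.
M2* = U(6,12), bases: C(12,6) = 924.
|B(M*)| = 1287 * 924 = 1189188.

1189188


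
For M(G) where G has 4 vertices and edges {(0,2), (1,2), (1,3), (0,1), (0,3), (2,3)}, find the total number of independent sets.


An independent set in a graphic matroid is an acyclic edge subset.
G has 4 vertices and 6 edges.
Enumerate all 2^6 = 64 subsets, checking for acyclicity.
Total independent sets = 38.

38


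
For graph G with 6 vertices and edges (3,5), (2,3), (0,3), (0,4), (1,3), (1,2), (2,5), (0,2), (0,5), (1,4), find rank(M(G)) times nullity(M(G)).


r(M) = |V| - c = 6 - 1 = 5.
nullity = |E| - r(M) = 10 - 5 = 5.
Product = 5 * 5 = 25.

25


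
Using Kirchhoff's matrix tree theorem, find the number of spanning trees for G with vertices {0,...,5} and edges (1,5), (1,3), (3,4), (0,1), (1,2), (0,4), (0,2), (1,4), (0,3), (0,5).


By Kirchhoff's matrix tree theorem, the number of spanning trees equals
the determinant of any cofactor of the Laplacian matrix L.
G has 6 vertices and 10 edges.
Computing the (5 x 5) cofactor determinant gives 96.

96


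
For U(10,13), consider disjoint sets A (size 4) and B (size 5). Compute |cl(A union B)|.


|A union B| = 4 + 5 = 9 (disjoint).
In U(10,13), cl(S) = S if |S| < 10, else cl(S) = E.
Since 9 < 10, cl(A union B) = A union B.
|cl(A union B)| = 9.

9


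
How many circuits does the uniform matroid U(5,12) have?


In U(5,12), circuits are the (6)-element subsets.
Any set of 6 elements is dependent, and removing any one element gives
an independent set of size 5, so it is a minimal dependent set.
Number of circuits = (12 choose 6) = 924.

924


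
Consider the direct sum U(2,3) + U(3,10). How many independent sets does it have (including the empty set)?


For a direct sum, |I(M1+M2)| = |I(M1)| * |I(M2)|.
|I(U(2,3))| = sum C(3,k) for k=0..2 = 7.
|I(U(3,10))| = sum C(10,k) for k=0..3 = 176.
Total = 7 * 176 = 1232.

1232


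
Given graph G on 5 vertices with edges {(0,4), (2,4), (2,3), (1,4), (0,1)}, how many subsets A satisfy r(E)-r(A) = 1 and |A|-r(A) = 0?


R(x,y) = sum over A in 2^E of x^(r(E)-r(A)) * y^(|A|-r(A)).
G has 5 vertices, 5 edges. r(E) = 4.
Enumerate all 2^5 = 32 subsets.
Count subsets with r(E)-r(A)=1 and |A|-r(A)=0: 9.

9


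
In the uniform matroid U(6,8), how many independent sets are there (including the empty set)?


Independent sets of U(6,8) are all subsets of size <= 6.
Count = (8 choose 0) + (8 choose 1) + (8 choose 2) + (8 choose 3) + (8 choose 4) + (8 choose 5) + (8 choose 6)
     = 1 + 8 + 28 + 56 + 70 + 56 + 28
     = 247.

247


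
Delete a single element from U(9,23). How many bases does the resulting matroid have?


Deleting e from U(9,23) gives U(9,22) since n > r.
Bases of U(9,22) = (22 choose 9) = 497420.

497420


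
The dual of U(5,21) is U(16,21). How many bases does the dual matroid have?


The dual of U(r,n) is U(n-r, n) = U(16,21).
Bases of U(16,21) are all (16)-element subsets.
|B(M*)| = C(21,16) = 20349.

20349


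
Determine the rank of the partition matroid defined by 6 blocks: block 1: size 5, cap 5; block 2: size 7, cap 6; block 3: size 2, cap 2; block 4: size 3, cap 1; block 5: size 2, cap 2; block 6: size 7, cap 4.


Rank of a partition matroid = sum of min(|Si|, ci) for each block.
= min(5,5) + min(7,6) + min(2,2) + min(3,1) + min(2,2) + min(7,4)
= 5 + 6 + 2 + 1 + 2 + 4
= 20.

20


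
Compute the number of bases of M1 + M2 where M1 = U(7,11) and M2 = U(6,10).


Bases of a direct sum M1 + M2: |B| = |B(M1)| * |B(M2)|.
|B(U(7,11))| = C(11,7) = 330.
|B(U(6,10))| = C(10,6) = 210.
Total bases = 330 * 210 = 69300.

69300


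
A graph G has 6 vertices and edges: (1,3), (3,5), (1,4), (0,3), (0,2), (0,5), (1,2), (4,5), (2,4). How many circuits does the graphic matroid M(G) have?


A circuit in a graphic matroid = edge set of a simple cycle.
G has 6 vertices and 9 edges.
Enumerating all minimal edge subsets forming cycles...
Total circuits found: 14.

14


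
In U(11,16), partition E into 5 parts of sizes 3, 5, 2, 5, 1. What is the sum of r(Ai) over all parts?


r(Ai) = min(|Ai|, 11) for each part.
Sum = min(3,11) + min(5,11) + min(2,11) + min(5,11) + min(1,11)
    = 3 + 5 + 2 + 5 + 1
    = 16.

16


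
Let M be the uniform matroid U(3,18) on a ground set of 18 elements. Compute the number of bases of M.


Bases of U(3,18) are all 3-element subsets of the 18-element ground set.
Number of bases = C(18,3).
C(18,3) = 18! / (3! * 15!) = 816.

816


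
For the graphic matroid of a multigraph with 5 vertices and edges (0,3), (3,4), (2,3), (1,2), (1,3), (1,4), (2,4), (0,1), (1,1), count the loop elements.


In a graphic matroid, a loop is a self-loop edge (u,u) with rank 0.
Examining all 9 edges for self-loops...
Self-loops found: (1,1)
Number of loops = 1.

1


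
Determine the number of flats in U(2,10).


Flats of U(2,10): every subset of size < 2 is a flat, plus E itself.
Count = (10 choose 0) + (10 choose 1) + 1
     = 1 + 10 + 1
     = 12.

12


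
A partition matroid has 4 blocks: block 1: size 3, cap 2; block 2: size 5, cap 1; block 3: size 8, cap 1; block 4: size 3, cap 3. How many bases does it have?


A basis picks exactly ci elements from block i.
Number of bases = product of C(|Si|, ci).
= C(3,2) * C(5,1) * C(8,1) * C(3,3)
= 3 * 5 * 8 * 1
= 120.

120


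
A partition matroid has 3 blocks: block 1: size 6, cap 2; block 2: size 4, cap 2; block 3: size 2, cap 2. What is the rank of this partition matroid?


Rank of a partition matroid = sum of min(|Si|, ci) for each block.
= min(6,2) + min(4,2) + min(2,2)
= 2 + 2 + 2
= 6.

6


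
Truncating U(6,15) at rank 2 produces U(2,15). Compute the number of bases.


Truncating U(6,15) to rank 2 gives U(2,15).
Bases of U(2,15) are all 2-element subsets of 15 elements.
Number of bases = C(15,2) = (15 * 14) / (1 * 2) = 105.

105


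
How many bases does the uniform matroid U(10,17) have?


Bases of U(10,17) are all 10-element subsets of the 17-element ground set.
Number of bases = C(17,10).
C(17,10) = 17! / (10! * 7!) = 19448.

19448


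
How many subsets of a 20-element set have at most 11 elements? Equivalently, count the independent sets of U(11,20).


Independent sets of U(11,20) are all subsets of size <= 11.
Count = (20 choose 0) + (20 choose 1) + (20 choose 2) + (20 choose 3) + (20 choose 4) + (20 choose 5) + (20 choose 6) + (20 choose 7) + (20 choose 8) + (20 choose 9) + (20 choose 10) + (20 choose 11)
     = 1 + 20 + 190 + 1140 + 4845 + 15504 + 38760 + 77520 + 125970 + 167960 + 184756 + 167960
     = 784626.

784626


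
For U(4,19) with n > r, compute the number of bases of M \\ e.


Deleting e from U(4,19) gives U(4,18) since n > r.
Bases of U(4,18) = C(18,4) = (18 * 17 * 16 * 15) / (1 * 2 * 3 * 4) = 3060.

3060


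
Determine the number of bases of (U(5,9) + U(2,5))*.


(M1+M2)* = M1* + M2*.
M1* = U(4,9), bases: C(9,4) = 126.
M2* = U(3,5), bases: C(5,3) = 10.
|B(M*)| = 126 * 10 = 1260.

1260


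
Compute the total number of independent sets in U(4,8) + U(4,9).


For a direct sum, |I(M1+M2)| = |I(M1)| * |I(M2)|.
|I(U(4,8))| = sum C(8,k) for k=0..4 = 163.
|I(U(4,9))| = sum C(9,k) for k=0..4 = 256.
Total = 163 * 256 = 41728.

41728


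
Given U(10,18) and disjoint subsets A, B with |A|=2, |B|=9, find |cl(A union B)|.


|A union B| = 2 + 9 = 11 (disjoint).
In U(10,18), cl(S) = S if |S| < 10, else cl(S) = E.
Since 11 >= 10, cl(A union B) = E.
|cl(A union B)| = 18.

18


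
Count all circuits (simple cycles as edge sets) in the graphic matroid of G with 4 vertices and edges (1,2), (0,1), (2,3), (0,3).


A circuit in a graphic matroid = edge set of a simple cycle.
G has 4 vertices and 4 edges.
Enumerating all minimal edge subsets forming cycles...
Total circuits found: 1.

1


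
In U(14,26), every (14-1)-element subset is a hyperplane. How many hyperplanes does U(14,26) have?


Hyperplanes of U(14,26) are flats of rank 13.
In a uniform matroid, these are exactly the (13)-element subsets.
Count = C(26,13) = 26! / (13! * 13!) = 10400600.

10400600


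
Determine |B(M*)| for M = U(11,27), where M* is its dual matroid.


The dual of U(r,n) is U(n-r, n) = U(16,27).
Bases of U(16,27) are all (16)-element subsets.
|B(M*)| = C(27,16) = 27! / (16! * 11!) = 13037895.

13037895


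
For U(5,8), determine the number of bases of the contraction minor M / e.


Contracting e from U(5,8) gives U(4,7).
Bases of U(4,7) = C(7,4) = 7! / (4! * 3!) = 35.

35


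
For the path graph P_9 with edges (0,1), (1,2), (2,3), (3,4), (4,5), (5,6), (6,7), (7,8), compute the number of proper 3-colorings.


P(P_9, k) = k * (k-1)^(8).
P(3) = 3 * 2^8 = 3 * 256 = 768.

768


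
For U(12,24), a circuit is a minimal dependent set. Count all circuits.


In U(12,24), circuits are the (13)-element subsets.
Any set of 13 elements is dependent, and removing any one element gives
an independent set of size 12, so it is a minimal dependent set.
Number of circuits = (24 choose 13) = 2496144.

2496144


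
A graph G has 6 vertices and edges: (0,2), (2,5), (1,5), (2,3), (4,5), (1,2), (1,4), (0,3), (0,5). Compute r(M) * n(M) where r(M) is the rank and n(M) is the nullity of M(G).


r(M) = |V| - c = 6 - 1 = 5.
nullity = |E| - r(M) = 9 - 5 = 4.
Product = 5 * 4 = 20.

20


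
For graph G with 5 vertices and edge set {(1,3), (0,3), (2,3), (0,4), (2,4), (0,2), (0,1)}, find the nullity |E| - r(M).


Cycle rank (nullity) = |E| - r(M) = |E| - (|V| - c).
|E| = 7, |V| = 5, c = 1.
Nullity = 7 - (5 - 1) = 7 - 4 = 3.

3


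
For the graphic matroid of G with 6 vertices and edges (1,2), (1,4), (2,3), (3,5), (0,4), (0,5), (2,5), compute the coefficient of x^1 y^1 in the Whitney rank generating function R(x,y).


R(x,y) = sum over A in 2^E of x^(r(E)-r(A)) * y^(|A|-r(A)).
G has 6 vertices, 7 edges. r(E) = 5.
Enumerate all 2^7 = 128 subsets.
Count subsets with r(E)-r(A)=1 and |A|-r(A)=1: 7.

7


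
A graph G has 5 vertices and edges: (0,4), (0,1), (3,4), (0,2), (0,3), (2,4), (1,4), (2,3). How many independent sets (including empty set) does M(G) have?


An independent set in a graphic matroid is an acyclic edge subset.
G has 5 vertices and 8 edges.
Enumerate all 2^8 = 256 subsets, checking for acyclicity.
Total independent sets = 128.

128


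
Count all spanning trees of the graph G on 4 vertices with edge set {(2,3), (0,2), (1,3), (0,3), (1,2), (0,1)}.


By Kirchhoff's matrix tree theorem, the number of spanning trees equals
the determinant of any cofactor of the Laplacian matrix L.
G has 4 vertices and 6 edges.
Computing the (3 x 3) cofactor determinant gives 16.

16


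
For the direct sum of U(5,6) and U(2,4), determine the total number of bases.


Bases of a direct sum M1 + M2: |B| = |B(M1)| * |B(M2)|.
|B(U(5,6))| = C(6,5) = 6.
|B(U(2,4))| = C(4,2) = 6.
Total bases = 6 * 6 = 36.

36


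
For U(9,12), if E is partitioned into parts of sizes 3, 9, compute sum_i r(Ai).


r(Ai) = min(|Ai|, 9) for each part.
Sum = min(3,9) + min(9,9)
    = 3 + 9
    = 12.

12


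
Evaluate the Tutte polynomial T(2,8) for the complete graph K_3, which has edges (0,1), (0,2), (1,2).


T(K_3; x,y) = x^2 + x + y.
T(2,8) = 4 + 2 + 8 = 14.

14


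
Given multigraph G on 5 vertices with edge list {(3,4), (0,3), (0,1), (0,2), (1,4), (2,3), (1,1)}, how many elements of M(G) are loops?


In a graphic matroid, a loop is a self-loop edge (u,u) with rank 0.
Examining all 7 edges for self-loops...
Self-loops found: (1,1)
Number of loops = 1.

1


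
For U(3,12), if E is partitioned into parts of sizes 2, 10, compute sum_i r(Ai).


r(Ai) = min(|Ai|, 3) for each part.
Sum = min(2,3) + min(10,3)
    = 2 + 3
    = 5.

5


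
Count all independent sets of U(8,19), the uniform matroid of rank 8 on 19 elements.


Independent sets of U(8,19) are all subsets of size <= 8.
Count = (19 choose 0) + (19 choose 1) + (19 choose 2) + (19 choose 3) + (19 choose 4) + (19 choose 5) + (19 choose 6) + (19 choose 7) + (19 choose 8)
     = 1 + 19 + 171 + 969 + 3876 + 11628 + 27132 + 50388 + 75582
     = 169766.

169766


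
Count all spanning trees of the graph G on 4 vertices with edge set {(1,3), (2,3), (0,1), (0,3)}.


By Kirchhoff's matrix tree theorem, the number of spanning trees equals
the determinant of any cofactor of the Laplacian matrix L.
G has 4 vertices and 4 edges.
Computing the (3 x 3) cofactor determinant gives 3.

3


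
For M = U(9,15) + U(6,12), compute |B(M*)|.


(M1+M2)* = M1* + M2*.
M1* = U(6,15), bases: C(15,6) = 5005.
M2* = U(6,12), bases: C(12,6) = 924.
|B(M*)| = 5005 * 924 = 4624620.

4624620


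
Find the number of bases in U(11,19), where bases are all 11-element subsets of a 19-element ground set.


Bases of U(11,19) are all 11-element subsets of the 19-element ground set.
Number of bases = C(19,11).
C(19,11) = 75582.

75582


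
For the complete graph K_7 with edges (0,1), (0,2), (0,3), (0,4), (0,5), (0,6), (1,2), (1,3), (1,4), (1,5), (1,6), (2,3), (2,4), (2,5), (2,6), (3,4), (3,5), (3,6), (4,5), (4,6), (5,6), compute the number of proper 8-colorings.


P(K_7, k) = k(k-1)(k-2)...(k-6).
P(8) = (8) * (7) * (6) * (5) * (4) * (3) * (2) = 40320.

40320


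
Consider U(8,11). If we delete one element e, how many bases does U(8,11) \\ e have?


Deleting e from U(8,11) gives U(8,10) since n > r.
Bases of U(8,10) = C(10,8) = 45.

45


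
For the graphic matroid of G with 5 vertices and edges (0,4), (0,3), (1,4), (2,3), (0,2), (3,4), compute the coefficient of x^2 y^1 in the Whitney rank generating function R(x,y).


R(x,y) = sum over A in 2^E of x^(r(E)-r(A)) * y^(|A|-r(A)).
G has 5 vertices, 6 edges. r(E) = 4.
Enumerate all 2^6 = 64 subsets.
Count subsets with r(E)-r(A)=2 and |A|-r(A)=1: 2.

2


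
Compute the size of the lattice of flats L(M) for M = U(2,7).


Flats of U(2,7): every subset of size < 2 is a flat, plus E itself.
Count = (7 choose 0) + (7 choose 1) + 1
     = 1 + 7 + 1
     = 9.

9


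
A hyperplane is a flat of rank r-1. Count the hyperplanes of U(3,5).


Hyperplanes of U(3,5) are flats of rank 2.
In a uniform matroid, these are exactly the (2)-element subsets.
Count = C(5,2) = (5 * 4) / (1 * 2) = 10.

10


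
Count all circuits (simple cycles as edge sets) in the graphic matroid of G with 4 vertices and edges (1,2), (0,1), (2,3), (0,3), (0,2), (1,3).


A circuit in a graphic matroid = edge set of a simple cycle.
G has 4 vertices and 6 edges.
Enumerating all minimal edge subsets forming cycles...
Total circuits found: 7.

7


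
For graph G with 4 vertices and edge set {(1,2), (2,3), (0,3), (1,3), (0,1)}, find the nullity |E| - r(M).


Cycle rank (nullity) = |E| - r(M) = |E| - (|V| - c).
|E| = 5, |V| = 4, c = 1.
Nullity = 5 - (4 - 1) = 5 - 3 = 2.

2


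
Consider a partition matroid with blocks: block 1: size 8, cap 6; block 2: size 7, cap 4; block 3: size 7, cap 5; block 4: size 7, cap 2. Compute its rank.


Rank of a partition matroid = sum of min(|Si|, ci) for each block.
= min(8,6) + min(7,4) + min(7,5) + min(7,2)
= 6 + 4 + 5 + 2
= 17.

17


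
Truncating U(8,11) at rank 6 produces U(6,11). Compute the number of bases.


Truncating U(8,11) to rank 6 gives U(6,11).
Bases of U(6,11) are all 6-element subsets of 11 elements.
Number of bases = C(11,6) = 11! / (6! * 5!) = 462.

462


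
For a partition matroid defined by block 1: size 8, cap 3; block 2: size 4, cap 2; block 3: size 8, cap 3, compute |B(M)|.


A basis picks exactly ci elements from block i.
Number of bases = product of C(|Si|, ci).
= C(8,3) * C(4,2) * C(8,3)
= 56 * 6 * 56
= 18816.

18816


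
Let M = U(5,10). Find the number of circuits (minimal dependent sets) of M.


In U(5,10), circuits are the (6)-element subsets.
Any set of 6 elements is dependent, and removing any one element gives
an independent set of size 5, so it is a minimal dependent set.
Number of circuits = (10 choose 6) = 210.

210


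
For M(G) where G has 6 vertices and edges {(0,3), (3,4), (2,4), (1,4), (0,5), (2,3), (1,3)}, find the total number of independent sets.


An independent set in a graphic matroid is an acyclic edge subset.
G has 6 vertices and 7 edges.
Enumerate all 2^7 = 128 subsets, checking for acyclicity.
Total independent sets = 96.

96


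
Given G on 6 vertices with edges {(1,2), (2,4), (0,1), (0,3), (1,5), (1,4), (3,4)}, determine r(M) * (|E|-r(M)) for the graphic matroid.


r(M) = |V| - c = 6 - 1 = 5.
nullity = |E| - r(M) = 7 - 5 = 2.
Product = 5 * 2 = 10.

10


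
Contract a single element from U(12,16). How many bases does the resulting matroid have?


Contracting e from U(12,16) gives U(11,15).
Bases of U(11,15) = C(15,11) = 1365.

1365


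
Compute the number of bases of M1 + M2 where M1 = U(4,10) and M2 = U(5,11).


Bases of a direct sum M1 + M2: |B| = |B(M1)| * |B(M2)|.
|B(U(4,10))| = C(10,4) = 210.
|B(U(5,11))| = C(11,5) = 462.
Total bases = 210 * 462 = 97020.

97020


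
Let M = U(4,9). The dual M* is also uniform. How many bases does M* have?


The dual of U(r,n) is U(n-r, n) = U(5,9).
Bases of U(5,9) are all (5)-element subsets.
|B(M*)| = (9 choose 5) = 126.

126


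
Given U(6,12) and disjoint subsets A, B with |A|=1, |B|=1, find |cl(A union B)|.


|A union B| = 1 + 1 = 2 (disjoint).
In U(6,12), cl(S) = S if |S| < 6, else cl(S) = E.
Since 2 < 6, cl(A union B) = A union B.
|cl(A union B)| = 2.

2


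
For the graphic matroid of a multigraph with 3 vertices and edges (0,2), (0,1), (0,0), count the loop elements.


In a graphic matroid, a loop is a self-loop edge (u,u) with rank 0.
Examining all 3 edges for self-loops...
Self-loops found: (0,0)
Number of loops = 1.

1


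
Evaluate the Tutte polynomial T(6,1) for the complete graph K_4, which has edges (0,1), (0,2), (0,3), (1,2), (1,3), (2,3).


T(K_4; x,y) = x^3 + 3x^2 + 4xy + 2x + y^3 + 3y^2 + 2y.
Substituting x=6, y=1:
= 216 + 108 + 24 + 12 + 1 + 3 + 2
= 366.

366


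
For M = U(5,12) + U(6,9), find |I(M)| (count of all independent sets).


For a direct sum, |I(M1+M2)| = |I(M1)| * |I(M2)|.
|I(U(5,12))| = sum C(12,k) for k=0..5 = 1586.
|I(U(6,9))| = sum C(9,k) for k=0..6 = 466.
Total = 1586 * 466 = 739076.

739076


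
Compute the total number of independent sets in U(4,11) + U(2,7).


For a direct sum, |I(M1+M2)| = |I(M1)| * |I(M2)|.
|I(U(4,11))| = sum C(11,k) for k=0..4 = 562.
|I(U(2,7))| = sum C(7,k) for k=0..2 = 29.
Total = 562 * 29 = 16298.

16298


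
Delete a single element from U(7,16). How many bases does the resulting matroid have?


Deleting e from U(7,16) gives U(7,15) since n > r.
Bases of U(7,15) = (15 choose 7) = 6435.

6435


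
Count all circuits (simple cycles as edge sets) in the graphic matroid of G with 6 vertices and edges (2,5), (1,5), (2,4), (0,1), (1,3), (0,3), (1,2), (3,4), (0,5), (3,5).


A circuit in a graphic matroid = edge set of a simple cycle.
G has 6 vertices and 10 edges.
Enumerating all minimal edge subsets forming cycles...
Total circuits found: 22.

22


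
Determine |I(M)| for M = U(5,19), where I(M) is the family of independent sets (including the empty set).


Independent sets of U(5,19) are all subsets of size <= 5.
Count = (19 choose 0) + (19 choose 1) + (19 choose 2) + (19 choose 3) + (19 choose 4) + (19 choose 5)
     = 1 + 19 + 171 + 969 + 3876 + 11628
     = 16664.

16664


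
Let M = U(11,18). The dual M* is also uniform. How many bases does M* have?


The dual of U(r,n) is U(n-r, n) = U(7,18).
Bases of U(7,18) are all (7)-element subsets.
|B(M*)| = C(18,7) = 18! / (7! * 11!) = 31824.

31824


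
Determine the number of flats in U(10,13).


Flats of U(10,13): every subset of size < 10 is a flat, plus E itself.
Count = C(13,0) + C(13,1) + C(13,2) + C(13,3) + C(13,4) + C(13,5) + C(13,6) + C(13,7) + C(13,8) + C(13,9) + 1
     = 1 + 13 + 78 + 286 + 715 + 1287 + 1716 + 1716 + 1287 + 715 + 1
     = 7815.

7815


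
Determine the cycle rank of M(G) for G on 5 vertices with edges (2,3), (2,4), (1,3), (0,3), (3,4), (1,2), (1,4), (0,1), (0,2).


Cycle rank (nullity) = |E| - r(M) = |E| - (|V| - c).
|E| = 9, |V| = 5, c = 1.
Nullity = 9 - (5 - 1) = 9 - 4 = 5.

5


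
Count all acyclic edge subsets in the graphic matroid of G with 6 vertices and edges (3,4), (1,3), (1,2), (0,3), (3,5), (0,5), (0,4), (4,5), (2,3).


An independent set in a graphic matroid is an acyclic edge subset.
G has 6 vertices and 9 edges.
Enumerate all 2^9 = 512 subsets, checking for acyclicity.
Total independent sets = 266.

266


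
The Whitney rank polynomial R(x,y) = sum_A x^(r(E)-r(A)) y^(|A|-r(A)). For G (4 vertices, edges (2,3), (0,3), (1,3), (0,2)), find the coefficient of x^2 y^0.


R(x,y) = sum over A in 2^E of x^(r(E)-r(A)) * y^(|A|-r(A)).
G has 4 vertices, 4 edges. r(E) = 3.
Enumerate all 2^4 = 16 subsets.
Count subsets with r(E)-r(A)=2 and |A|-r(A)=0: 4.

4


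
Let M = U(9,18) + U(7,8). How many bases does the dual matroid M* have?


(M1+M2)* = M1* + M2*.
M1* = U(9,18), bases: C(18,9) = 48620.
M2* = U(1,8), bases: C(8,1) = 8.
|B(M*)| = 48620 * 8 = 388960.

388960


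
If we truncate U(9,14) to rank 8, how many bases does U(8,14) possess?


Truncating U(9,14) to rank 8 gives U(8,14).
Bases of U(8,14) are all 8-element subsets of 14 elements.
Number of bases = C(14,8) = 3003.

3003


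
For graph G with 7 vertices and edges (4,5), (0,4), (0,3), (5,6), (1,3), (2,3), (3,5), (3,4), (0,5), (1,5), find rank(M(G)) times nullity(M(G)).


r(M) = |V| - c = 7 - 1 = 6.
nullity = |E| - r(M) = 10 - 6 = 4.
Product = 6 * 4 = 24.

24


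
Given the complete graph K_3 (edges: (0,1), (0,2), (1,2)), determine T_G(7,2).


T(K_3; x,y) = x^2 + x + y.
T(7,2) = 49 + 7 + 2 = 58.

58


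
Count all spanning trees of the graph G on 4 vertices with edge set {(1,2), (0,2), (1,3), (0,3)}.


By Kirchhoff's matrix tree theorem, the number of spanning trees equals
the determinant of any cofactor of the Laplacian matrix L.
G has 4 vertices and 4 edges.
Computing the (3 x 3) cofactor determinant gives 4.

4


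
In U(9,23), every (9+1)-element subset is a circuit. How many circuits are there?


In U(9,23), circuits are the (10)-element subsets.
Any set of 10 elements is dependent, and removing any one element gives
an independent set of size 9, so it is a minimal dependent set.
Number of circuits = (23 choose 10) = 1144066.

1144066


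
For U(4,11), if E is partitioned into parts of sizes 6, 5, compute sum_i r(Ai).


r(Ai) = min(|Ai|, 4) for each part.
Sum = min(6,4) + min(5,4)
    = 4 + 4
    = 8.

8


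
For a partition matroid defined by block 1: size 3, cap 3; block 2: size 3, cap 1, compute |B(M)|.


A basis picks exactly ci elements from block i.
Number of bases = product of C(|Si|, ci).
= C(3,3) * C(3,1)
= 1 * 3
= 3.

3


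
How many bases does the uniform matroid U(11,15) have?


Bases of U(11,15) are all 11-element subsets of the 15-element ground set.
Number of bases = C(15,11).
(15 choose 11) = 1365.

1365


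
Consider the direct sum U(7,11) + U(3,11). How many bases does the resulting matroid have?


Bases of a direct sum M1 + M2: |B| = |B(M1)| * |B(M2)|.
|B(U(7,11))| = C(11,7) = 330.
|B(U(3,11))| = C(11,3) = 165.
Total bases = 330 * 165 = 54450.

54450


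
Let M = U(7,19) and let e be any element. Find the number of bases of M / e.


Contracting e from U(7,19) gives U(6,18).
Bases of U(6,18) = (18 choose 6) = 18564.

18564


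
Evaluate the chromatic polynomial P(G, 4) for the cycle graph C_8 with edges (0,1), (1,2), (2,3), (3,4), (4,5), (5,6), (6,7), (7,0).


P(C_8, k) = (k-1)^8 + (-1)^8*(k-1).
P(4) = (3)^8 + 3
= 6561 + 3 = 6564.

6564


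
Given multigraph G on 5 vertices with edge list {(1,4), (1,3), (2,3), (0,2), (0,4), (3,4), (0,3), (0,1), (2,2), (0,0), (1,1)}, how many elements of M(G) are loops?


In a graphic matroid, a loop is a self-loop edge (u,u) with rank 0.
Examining all 11 edges for self-loops...
Self-loops found: (2,2), (0,0), (1,1)
Number of loops = 3.

3


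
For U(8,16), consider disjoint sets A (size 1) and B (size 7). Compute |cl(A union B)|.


|A union B| = 1 + 7 = 8 (disjoint).
In U(8,16), cl(S) = S if |S| < 8, else cl(S) = E.
Since 8 >= 8, cl(A union B) = E.
|cl(A union B)| = 16.

16


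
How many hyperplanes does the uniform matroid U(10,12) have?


Hyperplanes of U(10,12) are flats of rank 9.
In a uniform matroid, these are exactly the (9)-element subsets.
Count = C(12,9) = 12! / (9! * 3!) = 220.

220


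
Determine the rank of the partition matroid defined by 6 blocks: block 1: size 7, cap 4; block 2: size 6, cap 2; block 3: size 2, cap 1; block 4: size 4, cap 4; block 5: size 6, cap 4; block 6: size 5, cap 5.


Rank of a partition matroid = sum of min(|Si|, ci) for each block.
= min(7,4) + min(6,2) + min(2,1) + min(4,4) + min(6,4) + min(5,5)
= 4 + 2 + 1 + 4 + 4 + 5
= 20.

20


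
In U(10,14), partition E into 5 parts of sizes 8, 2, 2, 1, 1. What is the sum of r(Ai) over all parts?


r(Ai) = min(|Ai|, 10) for each part.
Sum = min(8,10) + min(2,10) + min(2,10) + min(1,10) + min(1,10)
    = 8 + 2 + 2 + 1 + 1
    = 14.

14


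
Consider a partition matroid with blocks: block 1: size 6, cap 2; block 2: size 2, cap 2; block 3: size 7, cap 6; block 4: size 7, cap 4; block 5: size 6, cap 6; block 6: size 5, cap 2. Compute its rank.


Rank of a partition matroid = sum of min(|Si|, ci) for each block.
= min(6,2) + min(2,2) + min(7,6) + min(7,4) + min(6,6) + min(5,2)
= 2 + 2 + 6 + 4 + 6 + 2
= 22.

22


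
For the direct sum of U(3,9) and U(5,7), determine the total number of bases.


Bases of a direct sum M1 + M2: |B| = |B(M1)| * |B(M2)|.
|B(U(3,9))| = C(9,3) = 84.
|B(U(5,7))| = C(7,5) = 21.
Total bases = 84 * 21 = 1764.

1764


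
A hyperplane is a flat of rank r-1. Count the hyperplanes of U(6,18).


Hyperplanes of U(6,18) are flats of rank 5.
In a uniform matroid, these are exactly the (5)-element subsets.
Count = C(18,5) = 18! / (5! * 13!) = 8568.

8568


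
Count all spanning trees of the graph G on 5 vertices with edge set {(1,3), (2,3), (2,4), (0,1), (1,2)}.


By Kirchhoff's matrix tree theorem, the number of spanning trees equals
the determinant of any cofactor of the Laplacian matrix L.
G has 5 vertices and 5 edges.
Computing the (4 x 4) cofactor determinant gives 3.

3


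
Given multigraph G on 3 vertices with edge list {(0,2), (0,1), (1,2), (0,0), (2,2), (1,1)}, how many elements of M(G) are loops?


In a graphic matroid, a loop is a self-loop edge (u,u) with rank 0.
Examining all 6 edges for self-loops...
Self-loops found: (0,0), (2,2), (1,1)
Number of loops = 3.

3


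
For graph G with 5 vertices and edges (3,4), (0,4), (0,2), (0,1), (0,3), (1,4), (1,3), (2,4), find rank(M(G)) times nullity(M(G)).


r(M) = |V| - c = 5 - 1 = 4.
nullity = |E| - r(M) = 8 - 4 = 4.
Product = 4 * 4 = 16.

16
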